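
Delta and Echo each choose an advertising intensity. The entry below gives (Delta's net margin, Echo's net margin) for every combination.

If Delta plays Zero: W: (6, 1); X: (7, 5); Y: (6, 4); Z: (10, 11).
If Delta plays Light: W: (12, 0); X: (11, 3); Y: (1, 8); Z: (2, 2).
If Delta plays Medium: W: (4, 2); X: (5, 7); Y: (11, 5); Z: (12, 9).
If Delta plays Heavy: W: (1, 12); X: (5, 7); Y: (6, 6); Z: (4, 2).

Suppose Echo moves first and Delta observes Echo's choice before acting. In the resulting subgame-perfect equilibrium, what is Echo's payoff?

9

Solve by backward induction (Echo leads).
- W → Delta plays Light (best of 6, 12, 4, 1); Echo gets 0.
- X → Delta plays Light (best of 7, 11, 5, 5); Echo gets 3.
- Y → Delta plays Medium (best of 6, 1, 11, 6); Echo gets 5.
- Z → Delta plays Medium (best of 10, 2, 12, 4); Echo gets 9.
Maximizing over 0, 3, 5, 9, Echo chooses Z. Subgame-perfect outcome: (Medium, Z) with payoffs (12, 9).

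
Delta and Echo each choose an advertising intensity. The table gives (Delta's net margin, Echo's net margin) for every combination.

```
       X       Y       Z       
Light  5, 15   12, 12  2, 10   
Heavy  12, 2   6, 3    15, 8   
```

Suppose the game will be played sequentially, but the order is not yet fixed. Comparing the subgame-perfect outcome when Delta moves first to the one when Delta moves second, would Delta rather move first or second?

first

If Delta leads: Echo's best replies are Light→X, Heavy→Z; Delta's induced payoffs 5, 15; outcome (Heavy, Z), payoffs (15, 8).
If Echo leads: Delta's best replies are X→Heavy, Y→Light, Z→Heavy; Echo's induced payoffs 2, 12, 8; outcome (Light, Y), payoffs (12, 12).
Delta gets 15 moving first and 12 moving second, so Delta prefers to move first.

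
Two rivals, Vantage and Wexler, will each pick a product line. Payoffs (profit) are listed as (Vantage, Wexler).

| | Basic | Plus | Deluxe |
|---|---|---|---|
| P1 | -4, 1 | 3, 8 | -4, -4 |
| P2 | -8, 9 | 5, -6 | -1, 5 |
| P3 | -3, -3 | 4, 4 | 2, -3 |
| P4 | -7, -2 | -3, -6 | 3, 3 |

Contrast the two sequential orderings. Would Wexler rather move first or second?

If Vantage leads: Wexler's best replies are P1→Plus, P2→Basic, P3→Plus, P4→Deluxe; Vantage's induced payoffs 3, -8, 4, 3; outcome (P3, Plus), payoffs (4, 4).
If Wexler leads: Vantage's best replies are Basic→P3, Plus→P2, Deluxe→P4; Wexler's induced payoffs -3, -6, 3; outcome (P4, Deluxe), payoffs (3, 3).
Wexler gets 3 moving first and 4 moving second, so Wexler prefers to move second.

second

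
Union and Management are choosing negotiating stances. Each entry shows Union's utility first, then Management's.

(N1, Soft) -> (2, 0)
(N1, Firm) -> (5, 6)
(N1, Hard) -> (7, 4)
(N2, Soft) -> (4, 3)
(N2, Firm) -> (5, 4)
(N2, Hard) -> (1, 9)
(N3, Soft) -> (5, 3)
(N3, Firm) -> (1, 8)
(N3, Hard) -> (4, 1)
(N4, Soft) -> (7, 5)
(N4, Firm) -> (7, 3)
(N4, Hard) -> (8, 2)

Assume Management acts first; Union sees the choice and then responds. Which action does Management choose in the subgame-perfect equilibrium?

Soft

Work backward from Union's decision.
- Soft: BR = N4, leader payoff 5.
- Firm: BR = N4, leader payoff 3.
- Hard: BR = N4, leader payoff 2.
Management's induced payoffs are 5, 3, 2, so Management commits to Soft. Subgame-perfect outcome: (N4, Soft) with payoffs (7, 5).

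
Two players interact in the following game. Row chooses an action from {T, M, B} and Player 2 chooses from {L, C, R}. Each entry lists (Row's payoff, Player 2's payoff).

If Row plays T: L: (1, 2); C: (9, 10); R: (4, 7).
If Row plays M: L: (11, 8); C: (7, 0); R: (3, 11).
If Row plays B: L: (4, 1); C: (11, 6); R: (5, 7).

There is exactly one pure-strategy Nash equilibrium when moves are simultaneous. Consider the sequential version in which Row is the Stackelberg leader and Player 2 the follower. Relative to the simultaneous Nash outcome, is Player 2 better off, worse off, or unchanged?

Work backward from Player 2's decision.
- T: Player 2 compares 2, 10, 7 and picks C; Row would get 9.
- M: Player 2 compares 8, 0, 11 and picks R; Row would get 3.
- B: Player 2 compares 1, 6, 7 and picks R; Row would get 5.
Row's induced payoffs are 9, 3, 5, so Row commits to T. Subgame-perfect outcome: (T, C) with payoffs (9, 10).
Under simultaneous play:
Row's best replies: L→M; C→B; R→B.
Player 2's best replies: T→C; M→R; B→R.
Only (B, R) has each player best-responding; Nash payoffs (5, 7).
Player 2 earns 10 sequentially versus 7 at the Nash outcome: better off.

better off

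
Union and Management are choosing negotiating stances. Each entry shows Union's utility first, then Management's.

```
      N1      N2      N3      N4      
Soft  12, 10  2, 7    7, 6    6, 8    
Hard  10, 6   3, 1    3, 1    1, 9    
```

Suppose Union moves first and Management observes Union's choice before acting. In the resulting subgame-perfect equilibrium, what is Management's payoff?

10

Management best-responds to each possible Union move:
- Soft: BR = N1, leader payoff 12.
- Hard: BR = N4, leader payoff 1.
Union's induced payoffs are 12, 1, so Union commits to Soft. Subgame-perfect outcome: (Soft, N1) with payoffs (12, 10).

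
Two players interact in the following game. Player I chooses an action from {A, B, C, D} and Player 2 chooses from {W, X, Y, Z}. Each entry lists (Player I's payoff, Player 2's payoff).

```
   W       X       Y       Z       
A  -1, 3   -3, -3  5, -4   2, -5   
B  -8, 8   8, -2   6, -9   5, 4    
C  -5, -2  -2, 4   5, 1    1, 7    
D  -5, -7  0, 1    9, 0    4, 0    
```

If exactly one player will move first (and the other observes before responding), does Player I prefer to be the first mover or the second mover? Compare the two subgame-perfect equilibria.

If Player I leads: Player 2's best replies are A→W, B→W, C→Z, D→X; Player I's induced payoffs -1, -8, 1, 0; outcome (C, Z), payoffs (1, 7).
If Player 2 leads: Player I's best replies are W→A, X→B, Y→D, Z→B; Player 2's induced payoffs 3, -2, 0, 4; outcome (B, Z), payoffs (5, 4).
Player I gets 1 moving first and 5 moving second, so Player I prefers to move second.

second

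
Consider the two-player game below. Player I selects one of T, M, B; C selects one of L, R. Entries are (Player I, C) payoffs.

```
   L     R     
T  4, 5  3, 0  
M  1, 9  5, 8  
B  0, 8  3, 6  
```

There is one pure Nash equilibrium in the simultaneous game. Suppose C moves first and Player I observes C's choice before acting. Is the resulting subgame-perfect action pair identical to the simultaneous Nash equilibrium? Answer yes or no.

no

Player I best-responds to each possible C move:
- L: BR = T, leader payoff 5.
- R: BR = M, leader payoff 8.
Among 5, 8, the best is 8 at R. Subgame-perfect outcome: (M, R) with payoffs (5, 8).
Under simultaneous play:
Player I's best replies: L→T; R→M.
C's best replies: T→L; M→L; B→L.
The unique mutual best reply is (T, L), giving (4, 5).
Sequential outcome (M, R) differs from the Nash profile (T, L).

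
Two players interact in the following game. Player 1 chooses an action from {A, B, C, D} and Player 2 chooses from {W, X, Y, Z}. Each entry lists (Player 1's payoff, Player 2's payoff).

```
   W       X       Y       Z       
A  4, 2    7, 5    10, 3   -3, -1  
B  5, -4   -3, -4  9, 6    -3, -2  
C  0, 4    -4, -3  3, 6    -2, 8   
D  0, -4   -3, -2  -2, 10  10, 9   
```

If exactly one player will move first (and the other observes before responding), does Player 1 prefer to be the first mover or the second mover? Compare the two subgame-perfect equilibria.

second

If Player 1 leads: Player 2's best replies are A→X, B→Y, C→Z, D→Y; Player 1's induced payoffs 7, 9, -2, -2; outcome (B, Y), payoffs (9, 6).
If Player 2 leads: Player 1's best replies are W→B, X→A, Y→A, Z→D; Player 2's induced payoffs -4, 5, 3, 9; outcome (D, Z), payoffs (10, 9).
Player 1 gets 9 moving first and 10 moving second, so Player 1 prefers to move second.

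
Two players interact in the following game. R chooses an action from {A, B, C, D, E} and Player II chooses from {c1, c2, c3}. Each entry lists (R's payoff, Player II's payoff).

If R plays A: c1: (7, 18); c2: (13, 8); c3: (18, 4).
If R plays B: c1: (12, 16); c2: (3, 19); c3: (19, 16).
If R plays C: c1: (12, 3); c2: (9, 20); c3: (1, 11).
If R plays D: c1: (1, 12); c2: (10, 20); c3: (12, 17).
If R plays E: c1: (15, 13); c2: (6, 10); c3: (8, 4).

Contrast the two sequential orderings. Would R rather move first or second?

If R leads: Player II's best replies are A→c1, B→c2, C→c2, D→c2, E→c1; R's induced payoffs 7, 3, 9, 10, 15; outcome (E, c1), payoffs (15, 13).
If Player II leads: R's best replies are c1→E, c2→A, c3→B; Player II's induced payoffs 13, 8, 16; outcome (B, c3), payoffs (19, 16).
R gets 15 moving first and 19 moving second, so R prefers to move second.

second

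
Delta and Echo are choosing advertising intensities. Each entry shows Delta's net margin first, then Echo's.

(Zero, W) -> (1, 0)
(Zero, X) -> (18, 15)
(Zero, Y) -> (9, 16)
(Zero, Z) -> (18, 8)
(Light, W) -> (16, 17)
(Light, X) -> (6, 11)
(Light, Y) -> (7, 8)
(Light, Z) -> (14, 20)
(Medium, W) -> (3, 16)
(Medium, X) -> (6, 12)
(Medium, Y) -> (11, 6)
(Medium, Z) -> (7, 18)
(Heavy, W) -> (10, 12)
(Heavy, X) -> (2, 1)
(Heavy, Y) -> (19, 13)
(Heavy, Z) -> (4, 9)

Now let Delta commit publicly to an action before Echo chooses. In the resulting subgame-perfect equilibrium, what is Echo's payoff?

Backward induction with Delta moving first.
- Zero: Echo compares 0, 15, 16, 8 and picks Y; Delta would get 9.
- Light: Echo compares 17, 11, 8, 20 and picks Z; Delta would get 14.
- Medium: Echo compares 16, 12, 6, 18 and picks Z; Delta would get 7.
- Heavy: Echo compares 12, 1, 13, 9 and picks Y; Delta would get 19.
Delta's induced payoffs are 9, 14, 7, 19, so Delta commits to Heavy. Subgame-perfect outcome: (Heavy, Y) with payoffs (19, 13).

13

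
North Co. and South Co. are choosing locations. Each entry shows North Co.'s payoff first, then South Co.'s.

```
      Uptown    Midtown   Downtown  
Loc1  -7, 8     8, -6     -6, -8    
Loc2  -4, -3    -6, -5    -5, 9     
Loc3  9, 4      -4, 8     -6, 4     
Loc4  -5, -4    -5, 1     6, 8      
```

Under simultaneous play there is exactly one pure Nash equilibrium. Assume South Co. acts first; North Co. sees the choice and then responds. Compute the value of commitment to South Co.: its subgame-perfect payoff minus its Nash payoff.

Work backward from North Co.'s decision.
- Uptown → North Co. plays Loc3 (best of -7, -4, 9, -5); South Co. gets 4.
- Midtown → North Co. plays Loc1 (best of 8, -6, -4, -5); South Co. gets -6.
- Downtown → North Co. plays Loc4 (best of -6, -5, -6, 6); South Co. gets 8.
Among 4, -6, 8, the best is 8 at Downtown. Subgame-perfect outcome: (Loc4, Downtown) with payoffs (6, 8).
Now find the simultaneous Nash equilibrium.
North Co.'s best replies: Uptown→Loc3; Midtown→Loc1; Downtown→Loc4.
South Co.'s best replies: Loc1→Uptown; Loc2→Downtown; Loc3→Midtown; Loc4→Downtown.
The unique mutual best reply is (Loc4, Downtown), giving (6, 8).
South Co.'s commitment gain: 8 − 8 = 0.

0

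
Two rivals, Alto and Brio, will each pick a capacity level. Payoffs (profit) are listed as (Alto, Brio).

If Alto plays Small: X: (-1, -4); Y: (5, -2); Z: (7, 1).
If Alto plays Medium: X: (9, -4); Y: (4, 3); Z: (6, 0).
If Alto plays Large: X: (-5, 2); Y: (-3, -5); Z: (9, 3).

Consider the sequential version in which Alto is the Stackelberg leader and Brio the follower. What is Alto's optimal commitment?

Work backward from Brio's decision.
- Small: BR = Z, leader payoff 7.
- Medium: BR = Y, leader payoff 4.
- Large: BR = Z, leader payoff 9.
Maximizing over 7, 4, 9, Alto chooses Large. Subgame-perfect outcome: (Large, Z) with payoffs (9, 3).

Large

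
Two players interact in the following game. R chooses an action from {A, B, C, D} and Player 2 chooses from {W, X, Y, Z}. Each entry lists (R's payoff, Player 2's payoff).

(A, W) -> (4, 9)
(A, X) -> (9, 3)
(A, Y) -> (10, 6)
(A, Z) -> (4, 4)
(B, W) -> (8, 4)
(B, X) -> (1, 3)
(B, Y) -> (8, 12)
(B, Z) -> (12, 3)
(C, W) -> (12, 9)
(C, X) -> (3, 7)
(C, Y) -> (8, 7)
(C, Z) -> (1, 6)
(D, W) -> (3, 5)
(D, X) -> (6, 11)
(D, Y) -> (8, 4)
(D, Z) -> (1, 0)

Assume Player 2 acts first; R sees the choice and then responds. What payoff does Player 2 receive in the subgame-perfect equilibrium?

9

Backward induction with Player 2 moving first.
- W → R plays C (best of 4, 8, 12, 3); Player 2 gets 9.
- X → R plays A (best of 9, 1, 3, 6); Player 2 gets 3.
- Y → R plays A (best of 10, 8, 8, 8); Player 2 gets 6.
- Z → R plays B (best of 4, 12, 1, 1); Player 2 gets 3.
Maximizing over 9, 3, 6, 3, Player 2 chooses W. Subgame-perfect outcome: (C, W) with payoffs (12, 9).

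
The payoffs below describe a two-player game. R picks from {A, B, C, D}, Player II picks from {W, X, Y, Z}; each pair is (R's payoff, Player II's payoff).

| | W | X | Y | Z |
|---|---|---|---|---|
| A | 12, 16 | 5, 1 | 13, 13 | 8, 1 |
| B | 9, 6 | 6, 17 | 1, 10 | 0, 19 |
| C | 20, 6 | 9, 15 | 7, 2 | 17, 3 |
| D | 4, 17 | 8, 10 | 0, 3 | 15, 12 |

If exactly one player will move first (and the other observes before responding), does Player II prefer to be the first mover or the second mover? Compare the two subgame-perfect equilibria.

If R leads: Player II's best replies are A→W, B→Z, C→X, D→W; R's induced payoffs 12, 0, 9, 4; outcome (A, W), payoffs (12, 16).
If Player II leads: R's best replies are W→C, X→C, Y→A, Z→C; Player II's induced payoffs 6, 15, 13, 3; outcome (C, X), payoffs (9, 15).
Player II gets 15 moving first and 16 moving second, so Player II prefers to move second.

second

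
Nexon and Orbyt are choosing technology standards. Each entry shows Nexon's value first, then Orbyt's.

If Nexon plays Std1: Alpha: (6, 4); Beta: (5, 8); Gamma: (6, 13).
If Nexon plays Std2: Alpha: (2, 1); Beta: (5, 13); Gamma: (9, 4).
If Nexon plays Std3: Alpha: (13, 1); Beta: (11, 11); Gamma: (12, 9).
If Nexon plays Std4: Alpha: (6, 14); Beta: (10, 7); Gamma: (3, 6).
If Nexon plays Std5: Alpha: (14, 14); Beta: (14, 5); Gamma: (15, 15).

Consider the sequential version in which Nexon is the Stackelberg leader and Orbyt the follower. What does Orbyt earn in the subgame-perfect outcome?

15

Backward induction with Nexon moving first.
- Std1 → Orbyt plays Gamma (best of 4, 8, 13); Nexon gets 6.
- Std2 → Orbyt plays Beta (best of 1, 13, 4); Nexon gets 5.
- Std3 → Orbyt plays Beta (best of 1, 11, 9); Nexon gets 11.
- Std4 → Orbyt plays Alpha (best of 14, 7, 6); Nexon gets 6.
- Std5 → Orbyt plays Gamma (best of 14, 5, 15); Nexon gets 15.
Nexon's induced payoffs are 6, 5, 11, 6, 15, so Nexon commits to Std5. Subgame-perfect outcome: (Std5, Gamma) with payoffs (15, 15).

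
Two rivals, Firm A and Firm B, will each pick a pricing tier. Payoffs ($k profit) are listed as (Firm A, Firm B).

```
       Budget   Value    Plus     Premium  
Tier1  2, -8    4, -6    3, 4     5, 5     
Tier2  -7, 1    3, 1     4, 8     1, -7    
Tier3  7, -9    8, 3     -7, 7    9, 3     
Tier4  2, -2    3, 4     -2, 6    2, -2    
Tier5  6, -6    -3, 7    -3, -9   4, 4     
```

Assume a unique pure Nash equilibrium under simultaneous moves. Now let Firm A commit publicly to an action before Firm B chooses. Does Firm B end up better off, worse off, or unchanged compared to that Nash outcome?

worse off

Work backward from Firm B's decision.
- Tier1: BR = Premium, leader payoff 5.
- Tier2: BR = Plus, leader payoff 4.
- Tier3: BR = Plus, leader payoff -7.
- Tier4: BR = Plus, leader payoff -2.
- Tier5: BR = Value, leader payoff -3.
Maximizing over 5, 4, -7, -2, -3, Firm A chooses Tier1. Subgame-perfect outcome: (Tier1, Premium) with payoffs (5, 5).
For the simultaneous game, intersect best replies.
Firm A's best replies: Budget→Tier3; Value→Tier3; Plus→Tier2; Premium→Tier3.
Firm B's best replies: Tier1→Premium; Tier2→Plus; Tier3→Plus; Tier4→Plus; Tier5→Value.
Only (Tier2, Plus) has each player best-responding; Nash payoffs (4, 8).
Firm B earns 5 sequentially versus 8 at the Nash outcome: worse off.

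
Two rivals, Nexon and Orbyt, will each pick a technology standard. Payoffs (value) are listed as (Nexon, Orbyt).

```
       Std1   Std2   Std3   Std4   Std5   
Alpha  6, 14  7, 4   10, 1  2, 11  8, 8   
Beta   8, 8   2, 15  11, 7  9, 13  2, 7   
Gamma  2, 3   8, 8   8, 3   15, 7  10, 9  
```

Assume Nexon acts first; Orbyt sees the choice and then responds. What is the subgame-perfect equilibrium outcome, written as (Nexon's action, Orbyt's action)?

(Gamma, Std5)

Work backward from Orbyt's decision.
- Alpha: BR = Std1, leader payoff 6.
- Beta: BR = Std2, leader payoff 2.
- Gamma: BR = Std5, leader payoff 10.
Among 6, 2, 10, the best is 10 at Gamma. Subgame-perfect outcome: (Gamma, Std5) with payoffs (10, 9).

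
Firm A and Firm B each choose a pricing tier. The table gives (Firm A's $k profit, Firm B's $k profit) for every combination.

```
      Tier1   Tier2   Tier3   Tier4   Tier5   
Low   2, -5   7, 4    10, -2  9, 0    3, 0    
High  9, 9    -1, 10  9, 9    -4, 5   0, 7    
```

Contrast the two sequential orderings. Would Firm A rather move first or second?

If Firm A leads: Firm B's best replies are Low→Tier2, High→Tier2; Firm A's induced payoffs 7, -1; outcome (Low, Tier2), payoffs (7, 4).
If Firm B leads: Firm A's best replies are Tier1→High, Tier2→Low, Tier3→Low, Tier4→Low, Tier5→Low; Firm B's induced payoffs 9, 4, -2, 0, 0; outcome (High, Tier1), payoffs (9, 9).
Firm A gets 7 moving first and 9 moving second, so Firm A prefers to move second.

second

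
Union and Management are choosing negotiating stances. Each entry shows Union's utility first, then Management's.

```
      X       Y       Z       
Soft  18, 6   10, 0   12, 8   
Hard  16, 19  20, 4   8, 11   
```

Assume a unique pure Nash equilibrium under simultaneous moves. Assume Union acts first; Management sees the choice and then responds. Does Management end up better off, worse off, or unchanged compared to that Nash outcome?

Backward induction with Union moving first.
- Soft: BR = Z, leader payoff 12.
- Hard: BR = X, leader payoff 16.
Among 12, 16, the best is 16 at Hard. Subgame-perfect outcome: (Hard, X) with payoffs (16, 19).
Now find the simultaneous Nash equilibrium.
Union's best replies: X→Soft; Y→Hard; Z→Soft.
Management's best replies: Soft→Z; Hard→X.
Only (Soft, Z) has each player best-responding; Nash payoffs (12, 8).
Management earns 19 sequentially versus 8 at the Nash outcome: better off.

better off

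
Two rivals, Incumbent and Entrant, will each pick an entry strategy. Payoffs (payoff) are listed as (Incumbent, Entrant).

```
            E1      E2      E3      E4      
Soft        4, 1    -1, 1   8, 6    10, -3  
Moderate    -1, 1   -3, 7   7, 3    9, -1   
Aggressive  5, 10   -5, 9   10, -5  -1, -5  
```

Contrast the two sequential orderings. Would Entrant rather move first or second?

first

If Incumbent leads: Entrant's best replies are Soft→E3, Moderate→E2, Aggressive→E1; Incumbent's induced payoffs 8, -3, 5; outcome (Soft, E3), payoffs (8, 6).
If Entrant leads: Incumbent's best replies are E1→Aggressive, E2→Soft, E3→Aggressive, E4→Soft; Entrant's induced payoffs 10, 1, -5, -3; outcome (Aggressive, E1), payoffs (5, 10).
Entrant gets 10 moving first and 6 moving second, so Entrant prefers to move first.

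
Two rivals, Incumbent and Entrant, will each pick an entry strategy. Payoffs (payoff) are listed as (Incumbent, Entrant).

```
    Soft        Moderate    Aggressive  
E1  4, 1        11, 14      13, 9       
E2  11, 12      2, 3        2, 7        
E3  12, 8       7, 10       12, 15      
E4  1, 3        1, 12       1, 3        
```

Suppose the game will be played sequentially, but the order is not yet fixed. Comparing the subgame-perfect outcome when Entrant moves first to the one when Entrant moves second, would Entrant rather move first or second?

If Incumbent leads: Entrant's best replies are E1→Moderate, E2→Soft, E3→Aggressive, E4→Moderate; Incumbent's induced payoffs 11, 11, 12, 1; outcome (E3, Aggressive), payoffs (12, 15).
If Entrant leads: Incumbent's best replies are Soft→E3, Moderate→E1, Aggressive→E1; Entrant's induced payoffs 8, 14, 9; outcome (E1, Moderate), payoffs (11, 14).
Entrant gets 14 moving first and 15 moving second, so Entrant prefers to move second.

second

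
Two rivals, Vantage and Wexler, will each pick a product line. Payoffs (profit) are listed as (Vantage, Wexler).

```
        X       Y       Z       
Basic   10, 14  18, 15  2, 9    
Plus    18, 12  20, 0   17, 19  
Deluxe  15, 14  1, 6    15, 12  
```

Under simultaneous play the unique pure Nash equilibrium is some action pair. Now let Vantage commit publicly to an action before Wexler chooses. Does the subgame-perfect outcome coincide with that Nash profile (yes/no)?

Solve by backward induction (Vantage leads).
- Basic: Wexler compares 14, 15, 9 and picks Y; Vantage would get 18.
- Plus: Wexler compares 12, 0, 19 and picks Z; Vantage would get 17.
- Deluxe: Wexler compares 14, 6, 12 and picks X; Vantage would get 15.
Vantage's induced payoffs are 18, 17, 15, so Vantage commits to Basic. Subgame-perfect outcome: (Basic, Y) with payoffs (18, 15).
Under simultaneous play:
Vantage's best replies: X→Plus; Y→Plus; Z→Plus.
Wexler's best replies: Basic→Y; Plus→Z; Deluxe→X.
The unique mutual best reply is (Plus, Z), giving (17, 19).
Sequential outcome (Basic, Y) differs from the Nash profile (Plus, Z).

no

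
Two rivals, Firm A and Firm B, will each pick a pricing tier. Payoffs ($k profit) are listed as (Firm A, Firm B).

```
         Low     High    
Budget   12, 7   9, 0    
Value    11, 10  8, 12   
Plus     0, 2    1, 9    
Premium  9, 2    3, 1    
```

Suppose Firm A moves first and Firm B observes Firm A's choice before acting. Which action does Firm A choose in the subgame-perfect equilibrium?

Work backward from Firm B's decision.
- Budget → Firm B plays Low (best of 7, 0); Firm A gets 12.
- Value → Firm B plays High (best of 10, 12); Firm A gets 8.
- Plus → Firm B plays High (best of 2, 9); Firm A gets 1.
- Premium → Firm B plays Low (best of 2, 1); Firm A gets 9.
Maximizing over 12, 8, 1, 9, Firm A chooses Budget. Subgame-perfect outcome: (Budget, Low) with payoffs (12, 7).

Budget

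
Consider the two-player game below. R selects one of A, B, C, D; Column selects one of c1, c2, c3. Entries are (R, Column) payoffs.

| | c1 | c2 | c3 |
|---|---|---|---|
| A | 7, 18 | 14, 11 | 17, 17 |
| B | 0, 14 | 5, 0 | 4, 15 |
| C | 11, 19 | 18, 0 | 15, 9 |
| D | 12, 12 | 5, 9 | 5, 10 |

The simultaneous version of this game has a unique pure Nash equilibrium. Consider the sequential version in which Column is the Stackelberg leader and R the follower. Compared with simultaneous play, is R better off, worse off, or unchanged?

better off

Solve by backward induction (Column leads).
- c1 → R plays D (best of 7, 0, 11, 12); Column gets 12.
- c2 → R plays C (best of 14, 5, 18, 5); Column gets 0.
- c3 → R plays A (best of 17, 4, 15, 5); Column gets 17.
Column's induced payoffs are 12, 0, 17, so Column commits to c3. Subgame-perfect outcome: (A, c3) with payoffs (17, 17).
For the simultaneous game, intersect best replies.
R's best replies: c1→D; c2→C; c3→A.
Column's best replies: A→c1; B→c3; C→c1; D→c1.
The unique mutual best reply is (D, c1), giving (12, 12).
R earns 17 sequentially versus 12 at the Nash outcome: better off.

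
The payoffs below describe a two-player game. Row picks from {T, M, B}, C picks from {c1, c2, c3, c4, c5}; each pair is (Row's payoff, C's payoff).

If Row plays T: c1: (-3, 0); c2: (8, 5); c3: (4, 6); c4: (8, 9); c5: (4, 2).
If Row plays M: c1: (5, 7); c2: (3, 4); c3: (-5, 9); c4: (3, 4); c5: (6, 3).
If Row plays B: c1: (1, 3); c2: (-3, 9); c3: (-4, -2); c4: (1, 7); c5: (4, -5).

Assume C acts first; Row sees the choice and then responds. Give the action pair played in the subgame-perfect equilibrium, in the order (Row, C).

(T, c4)

Row best-responds to each possible C move:
- c1: BR = M, leader payoff 7.
- c2: BR = T, leader payoff 5.
- c3: BR = T, leader payoff 6.
- c4: BR = T, leader payoff 9.
- c5: BR = M, leader payoff 3.
Among 7, 5, 6, 9, 3, the best is 9 at c4. Subgame-perfect outcome: (T, c4) with payoffs (8, 9).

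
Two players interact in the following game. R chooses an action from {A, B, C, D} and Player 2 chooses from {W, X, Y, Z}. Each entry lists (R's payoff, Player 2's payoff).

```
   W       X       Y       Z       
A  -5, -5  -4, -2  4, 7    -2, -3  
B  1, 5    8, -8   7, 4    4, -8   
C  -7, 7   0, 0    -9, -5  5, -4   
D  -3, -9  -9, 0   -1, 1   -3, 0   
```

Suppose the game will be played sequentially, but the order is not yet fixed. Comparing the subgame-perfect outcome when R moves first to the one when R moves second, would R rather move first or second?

If R leads: Player 2's best replies are A→Y, B→W, C→W, D→Y; R's induced payoffs 4, 1, -7, -1; outcome (A, Y), payoffs (4, 7).
If Player 2 leads: R's best replies are W→B, X→B, Y→B, Z→C; Player 2's induced payoffs 5, -8, 4, -4; outcome (B, W), payoffs (1, 5).
R gets 4 moving first and 1 moving second, so R prefers to move first.

first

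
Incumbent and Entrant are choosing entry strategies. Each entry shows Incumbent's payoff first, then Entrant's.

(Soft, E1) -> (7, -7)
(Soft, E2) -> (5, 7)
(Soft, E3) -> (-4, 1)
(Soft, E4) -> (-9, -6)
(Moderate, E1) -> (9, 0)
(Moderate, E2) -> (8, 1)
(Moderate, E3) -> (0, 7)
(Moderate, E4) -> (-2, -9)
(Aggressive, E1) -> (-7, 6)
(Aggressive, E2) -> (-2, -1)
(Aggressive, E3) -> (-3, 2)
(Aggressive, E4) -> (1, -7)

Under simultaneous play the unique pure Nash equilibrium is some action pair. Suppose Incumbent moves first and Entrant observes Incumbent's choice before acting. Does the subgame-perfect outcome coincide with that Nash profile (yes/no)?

Solve by backward induction (Incumbent leads).
- Soft → Entrant plays E2 (best of -7, 7, 1, -6); Incumbent gets 5.
- Moderate → Entrant plays E3 (best of 0, 1, 7, -9); Incumbent gets 0.
- Aggressive → Entrant plays E1 (best of 6, -1, 2, -7); Incumbent gets -7.
Among 5, 0, -7, the best is 5 at Soft. Subgame-perfect outcome: (Soft, E2) with payoffs (5, 7).
For the simultaneous game, intersect best replies.
Incumbent's best replies: E1→Moderate; E2→Moderate; E3→Moderate; E4→Aggressive.
Entrant's best replies: Soft→E2; Moderate→E3; Aggressive→E1.
Only (Moderate, E3) has each player best-responding; Nash payoffs (0, 7).
Sequential outcome (Soft, E2) differs from the Nash profile (Moderate, E3).

no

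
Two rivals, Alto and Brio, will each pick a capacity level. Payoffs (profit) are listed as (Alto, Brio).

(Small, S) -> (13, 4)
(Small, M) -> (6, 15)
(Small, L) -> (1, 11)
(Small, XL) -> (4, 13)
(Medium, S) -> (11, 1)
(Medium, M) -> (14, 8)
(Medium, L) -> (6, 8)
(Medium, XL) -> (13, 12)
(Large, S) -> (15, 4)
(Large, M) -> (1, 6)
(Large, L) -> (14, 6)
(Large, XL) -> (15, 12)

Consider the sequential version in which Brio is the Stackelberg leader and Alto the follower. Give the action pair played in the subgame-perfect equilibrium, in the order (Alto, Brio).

Work backward from Alto's decision.
- S: BR = Large, leader payoff 4.
- M: BR = Medium, leader payoff 8.
- L: BR = Large, leader payoff 6.
- XL: BR = Large, leader payoff 12.
Maximizing over 4, 8, 6, 12, Brio chooses XL. Subgame-perfect outcome: (Large, XL) with payoffs (15, 12).

(Large, XL)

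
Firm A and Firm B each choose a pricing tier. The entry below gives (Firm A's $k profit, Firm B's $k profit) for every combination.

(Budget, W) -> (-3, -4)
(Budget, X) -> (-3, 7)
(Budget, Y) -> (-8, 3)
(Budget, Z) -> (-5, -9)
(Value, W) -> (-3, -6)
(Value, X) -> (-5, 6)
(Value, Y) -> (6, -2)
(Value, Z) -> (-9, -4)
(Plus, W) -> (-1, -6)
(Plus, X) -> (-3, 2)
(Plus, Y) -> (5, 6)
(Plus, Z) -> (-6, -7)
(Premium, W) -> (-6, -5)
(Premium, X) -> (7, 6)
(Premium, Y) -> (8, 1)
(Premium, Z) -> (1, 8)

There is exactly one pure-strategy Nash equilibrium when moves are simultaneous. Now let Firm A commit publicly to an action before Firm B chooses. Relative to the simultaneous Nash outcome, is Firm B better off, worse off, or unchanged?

Backward induction with Firm A moving first.
- Budget: BR = X, leader payoff -3.
- Value: BR = X, leader payoff -5.
- Plus: BR = Y, leader payoff 5.
- Premium: BR = Z, leader payoff 1.
Maximizing over -3, -5, 5, 1, Firm A chooses Plus. Subgame-perfect outcome: (Plus, Y) with payoffs (5, 6).
Now find the simultaneous Nash equilibrium.
Firm A's best replies: W→Plus; X→Premium; Y→Premium; Z→Premium.
Firm B's best replies: Budget→X; Value→X; Plus→Y; Premium→Z.
The unique mutual best reply is (Premium, Z), giving (1, 8).
Firm B earns 6 sequentially versus 8 at the Nash outcome: worse off.

worse off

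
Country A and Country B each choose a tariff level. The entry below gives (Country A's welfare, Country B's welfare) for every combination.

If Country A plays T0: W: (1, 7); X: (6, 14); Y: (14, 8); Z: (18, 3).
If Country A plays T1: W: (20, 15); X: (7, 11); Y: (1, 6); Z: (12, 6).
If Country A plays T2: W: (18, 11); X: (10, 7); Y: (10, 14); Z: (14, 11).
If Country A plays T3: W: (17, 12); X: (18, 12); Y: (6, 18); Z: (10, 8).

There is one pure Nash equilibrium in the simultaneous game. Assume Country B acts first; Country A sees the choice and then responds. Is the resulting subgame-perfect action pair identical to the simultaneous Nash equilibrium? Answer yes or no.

yes

Backward induction with Country B moving first.
- W: BR = T1, leader payoff 15.
- X: BR = T3, leader payoff 12.
- Y: BR = T0, leader payoff 8.
- Z: BR = T0, leader payoff 3.
Among 15, 12, 8, 3, the best is 15 at W. Subgame-perfect outcome: (T1, W) with payoffs (20, 15).
Now find the simultaneous Nash equilibrium.
Country A's best replies: W→T1; X→T3; Y→T0; Z→T0.
Country B's best replies: T0→X; T1→W; T2→Y; T3→Y.
Only (T1, W) has each player best-responding; Nash payoffs (20, 15).
Sequential outcome (T1, W) coincides with the Nash profile (T1, W).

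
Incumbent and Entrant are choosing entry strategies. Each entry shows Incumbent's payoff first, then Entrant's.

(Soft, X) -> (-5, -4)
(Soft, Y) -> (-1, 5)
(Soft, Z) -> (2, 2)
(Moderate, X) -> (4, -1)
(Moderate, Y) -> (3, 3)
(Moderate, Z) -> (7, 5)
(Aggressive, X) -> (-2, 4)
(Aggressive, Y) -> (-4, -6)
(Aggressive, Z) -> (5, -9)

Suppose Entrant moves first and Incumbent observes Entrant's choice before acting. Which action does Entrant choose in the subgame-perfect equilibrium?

Z

Work backward from Incumbent's decision.
- X → Incumbent plays Moderate (best of -5, 4, -2); Entrant gets -1.
- Y → Incumbent plays Moderate (best of -1, 3, -4); Entrant gets 3.
- Z → Incumbent plays Moderate (best of 2, 7, 5); Entrant gets 5.
Entrant's induced payoffs are -1, 3, 5, so Entrant commits to Z. Subgame-perfect outcome: (Moderate, Z) with payoffs (7, 5).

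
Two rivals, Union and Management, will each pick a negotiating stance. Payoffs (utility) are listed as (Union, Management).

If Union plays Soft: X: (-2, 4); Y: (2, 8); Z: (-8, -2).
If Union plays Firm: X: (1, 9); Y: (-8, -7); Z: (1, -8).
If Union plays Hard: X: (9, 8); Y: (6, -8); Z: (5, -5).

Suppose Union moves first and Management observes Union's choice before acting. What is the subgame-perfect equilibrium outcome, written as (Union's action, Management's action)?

Management best-responds to each possible Union move:
- Soft: Management compares 4, 8, -2 and picks Y; Union would get 2.
- Firm: Management compares 9, -7, -8 and picks X; Union would get 1.
- Hard: Management compares 8, -8, -5 and picks X; Union would get 9.
Union's induced payoffs are 2, 1, 9, so Union commits to Hard. Subgame-perfect outcome: (Hard, X) with payoffs (9, 8).

(Hard, X)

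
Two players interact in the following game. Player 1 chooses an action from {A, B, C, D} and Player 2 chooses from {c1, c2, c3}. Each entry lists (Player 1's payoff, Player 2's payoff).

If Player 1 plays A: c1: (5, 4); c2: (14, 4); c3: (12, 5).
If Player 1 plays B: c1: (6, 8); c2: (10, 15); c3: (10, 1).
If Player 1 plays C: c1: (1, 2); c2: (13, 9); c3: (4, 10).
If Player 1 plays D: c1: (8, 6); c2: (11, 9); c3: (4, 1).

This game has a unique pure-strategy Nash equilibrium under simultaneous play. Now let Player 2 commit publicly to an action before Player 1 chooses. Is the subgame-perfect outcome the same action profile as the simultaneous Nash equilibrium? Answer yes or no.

no

Work backward from Player 1's decision.
- c1: Player 1 compares 5, 6, 1, 8 and picks D; Player 2 would get 6.
- c2: Player 1 compares 14, 10, 13, 11 and picks A; Player 2 would get 4.
- c3: Player 1 compares 12, 10, 4, 4 and picks A; Player 2 would get 5.
Player 2's induced payoffs are 6, 4, 5, so Player 2 commits to c1. Subgame-perfect outcome: (D, c1) with payoffs (8, 6).
Now find the simultaneous Nash equilibrium.
Player 1's best replies: c1→D; c2→A; c3→A.
Player 2's best replies: A→c3; B→c2; C→c3; D→c2.
Only (A, c3) has each player best-responding; Nash payoffs (12, 5).
Sequential outcome (D, c1) differs from the Nash profile (A, c3).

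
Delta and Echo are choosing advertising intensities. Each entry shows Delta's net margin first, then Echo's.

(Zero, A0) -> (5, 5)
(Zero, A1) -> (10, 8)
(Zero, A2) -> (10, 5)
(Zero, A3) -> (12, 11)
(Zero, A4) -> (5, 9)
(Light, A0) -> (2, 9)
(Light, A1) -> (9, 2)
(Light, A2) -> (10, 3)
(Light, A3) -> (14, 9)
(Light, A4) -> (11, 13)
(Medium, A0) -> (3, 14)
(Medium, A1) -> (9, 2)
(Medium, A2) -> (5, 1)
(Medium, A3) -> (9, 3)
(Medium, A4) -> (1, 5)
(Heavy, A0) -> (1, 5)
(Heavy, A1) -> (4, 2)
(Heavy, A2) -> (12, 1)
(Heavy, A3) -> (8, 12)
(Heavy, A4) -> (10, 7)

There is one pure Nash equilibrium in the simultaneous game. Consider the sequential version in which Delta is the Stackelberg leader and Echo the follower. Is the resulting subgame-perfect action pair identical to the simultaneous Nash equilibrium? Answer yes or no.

no

Backward induction with Delta moving first.
- Zero → Echo plays A3 (best of 5, 8, 5, 11, 9); Delta gets 12.
- Light → Echo plays A4 (best of 9, 2, 3, 9, 13); Delta gets 11.
- Medium → Echo plays A0 (best of 14, 2, 1, 3, 5); Delta gets 3.
- Heavy → Echo plays A3 (best of 5, 2, 1, 12, 7); Delta gets 8.
Among 12, 11, 3, 8, the best is 12 at Zero. Subgame-perfect outcome: (Zero, A3) with payoffs (12, 11).
Under simultaneous play:
Delta's best replies: A0→Zero; A1→Zero; A2→Heavy; A3→Light; A4→Light.
Echo's best replies: Zero→A3; Light→A4; Medium→A0; Heavy→A3.
Only (Light, A4) has each player best-responding; Nash payoffs (11, 13).
Sequential outcome (Zero, A3) differs from the Nash profile (Light, A4).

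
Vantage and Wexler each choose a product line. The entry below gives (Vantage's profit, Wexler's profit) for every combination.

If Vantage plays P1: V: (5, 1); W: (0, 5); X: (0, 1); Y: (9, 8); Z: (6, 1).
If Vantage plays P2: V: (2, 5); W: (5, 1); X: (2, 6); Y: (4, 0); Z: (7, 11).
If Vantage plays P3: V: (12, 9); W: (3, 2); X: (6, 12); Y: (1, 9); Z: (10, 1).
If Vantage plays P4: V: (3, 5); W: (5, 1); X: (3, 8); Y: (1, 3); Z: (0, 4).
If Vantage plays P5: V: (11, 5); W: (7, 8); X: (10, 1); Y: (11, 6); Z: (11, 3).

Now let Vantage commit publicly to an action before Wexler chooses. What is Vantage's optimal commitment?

P1

Solve by backward induction (Vantage leads).
- P1: Wexler compares 1, 5, 1, 8, 1 and picks Y; Vantage would get 9.
- P2: Wexler compares 5, 1, 6, 0, 11 and picks Z; Vantage would get 7.
- P3: Wexler compares 9, 2, 12, 9, 1 and picks X; Vantage would get 6.
- P4: Wexler compares 5, 1, 8, 3, 4 and picks X; Vantage would get 3.
- P5: Wexler compares 5, 8, 1, 6, 3 and picks W; Vantage would get 7.
Maximizing over 9, 7, 6, 3, 7, Vantage chooses P1. Subgame-perfect outcome: (P1, Y) with payoffs (9, 8).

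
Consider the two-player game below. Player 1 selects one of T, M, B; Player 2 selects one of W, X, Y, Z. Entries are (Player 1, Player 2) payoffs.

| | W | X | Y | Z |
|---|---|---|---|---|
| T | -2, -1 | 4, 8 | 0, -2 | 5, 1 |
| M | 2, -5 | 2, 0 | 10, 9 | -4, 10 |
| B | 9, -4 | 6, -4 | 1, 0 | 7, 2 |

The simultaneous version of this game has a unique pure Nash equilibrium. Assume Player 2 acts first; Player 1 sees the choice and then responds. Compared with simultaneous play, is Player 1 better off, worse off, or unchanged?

better off

Solve by backward induction (Player 2 leads).
- W: BR = B, leader payoff -4.
- X: BR = B, leader payoff -4.
- Y: BR = M, leader payoff 9.
- Z: BR = B, leader payoff 2.
Maximizing over -4, -4, 9, 2, Player 2 chooses Y. Subgame-perfect outcome: (M, Y) with payoffs (10, 9).
For the simultaneous game, intersect best replies.
Player 1's best replies: W→B; X→B; Y→M; Z→B.
Player 2's best replies: T→X; M→Z; B→Z.
The unique mutual best reply is (B, Z), giving (7, 2).
Player 1 earns 10 sequentially versus 7 at the Nash outcome: better off.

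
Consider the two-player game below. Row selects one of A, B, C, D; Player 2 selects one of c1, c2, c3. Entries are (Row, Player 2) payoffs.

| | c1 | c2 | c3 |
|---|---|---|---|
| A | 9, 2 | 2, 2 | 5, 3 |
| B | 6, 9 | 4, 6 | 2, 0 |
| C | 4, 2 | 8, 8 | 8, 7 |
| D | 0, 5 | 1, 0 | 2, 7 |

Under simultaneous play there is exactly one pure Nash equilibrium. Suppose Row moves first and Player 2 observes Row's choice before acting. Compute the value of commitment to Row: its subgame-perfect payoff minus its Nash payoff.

Solve by backward induction (Row leads).
- A: Player 2 compares 2, 2, 3 and picks c3; Row would get 5.
- B: Player 2 compares 9, 6, 0 and picks c1; Row would get 6.
- C: Player 2 compares 2, 8, 7 and picks c2; Row would get 8.
- D: Player 2 compares 5, 0, 7 and picks c3; Row would get 2.
Among 5, 6, 8, 2, the best is 8 at C. Subgame-perfect outcome: (C, c2) with payoffs (8, 8).
For the simultaneous game, intersect best replies.
Row's best replies: c1→A; c2→C; c3→C.
Player 2's best replies: A→c3; B→c1; C→c2; D→c3.
The unique mutual best reply is (C, c2), giving (8, 8).
Row's commitment gain: 8 − 8 = 0.

0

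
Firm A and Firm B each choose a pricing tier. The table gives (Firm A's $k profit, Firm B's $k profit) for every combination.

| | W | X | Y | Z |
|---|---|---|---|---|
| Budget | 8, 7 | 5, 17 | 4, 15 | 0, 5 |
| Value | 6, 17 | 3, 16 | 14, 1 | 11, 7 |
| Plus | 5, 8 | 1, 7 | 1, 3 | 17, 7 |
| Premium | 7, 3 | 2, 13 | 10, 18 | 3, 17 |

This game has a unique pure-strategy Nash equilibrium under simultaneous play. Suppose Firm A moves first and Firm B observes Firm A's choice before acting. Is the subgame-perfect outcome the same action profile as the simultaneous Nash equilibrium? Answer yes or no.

Work backward from Firm B's decision.
- Budget → Firm B plays X (best of 7, 17, 15, 5); Firm A gets 5.
- Value → Firm B plays W (best of 17, 16, 1, 7); Firm A gets 6.
- Plus → Firm B plays W (best of 8, 7, 3, 7); Firm A gets 5.
- Premium → Firm B plays Y (best of 3, 13, 18, 17); Firm A gets 10.
Maximizing over 5, 6, 5, 10, Firm A chooses Premium. Subgame-perfect outcome: (Premium, Y) with payoffs (10, 18).
For the simultaneous game, intersect best replies.
Firm A's best replies: W→Budget; X→Budget; Y→Value; Z→Plus.
Firm B's best replies: Budget→X; Value→W; Plus→W; Premium→Y.
Only (Budget, X) has each player best-responding; Nash payoffs (5, 17).
Sequential outcome (Premium, Y) differs from the Nash profile (Budget, X).

no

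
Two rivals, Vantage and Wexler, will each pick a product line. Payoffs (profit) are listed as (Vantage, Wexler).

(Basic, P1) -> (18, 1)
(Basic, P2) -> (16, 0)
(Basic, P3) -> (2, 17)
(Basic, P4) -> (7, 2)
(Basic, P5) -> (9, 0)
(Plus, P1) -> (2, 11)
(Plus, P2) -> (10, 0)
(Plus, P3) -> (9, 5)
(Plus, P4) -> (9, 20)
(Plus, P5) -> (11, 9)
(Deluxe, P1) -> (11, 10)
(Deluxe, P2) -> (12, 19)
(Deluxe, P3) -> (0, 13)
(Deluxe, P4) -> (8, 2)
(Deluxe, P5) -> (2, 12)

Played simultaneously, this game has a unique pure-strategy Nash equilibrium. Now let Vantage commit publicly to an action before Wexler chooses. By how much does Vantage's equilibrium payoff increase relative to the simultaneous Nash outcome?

Solve by backward induction (Vantage leads).
- Basic → Wexler plays P3 (best of 1, 0, 17, 2, 0); Vantage gets 2.
- Plus → Wexler plays P4 (best of 11, 0, 5, 20, 9); Vantage gets 9.
- Deluxe → Wexler plays P2 (best of 10, 19, 13, 2, 12); Vantage gets 12.
Among 2, 9, 12, the best is 12 at Deluxe. Subgame-perfect outcome: (Deluxe, P2) with payoffs (12, 19).
For the simultaneous game, intersect best replies.
Vantage's best replies: P1→Basic; P2→Basic; P3→Plus; P4→Plus; P5→Plus.
Wexler's best replies: Basic→P3; Plus→P4; Deluxe→P2.
The unique mutual best reply is (Plus, P4), giving (9, 20).
Vantage's commitment gain: 12 − 9 = 3.

3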